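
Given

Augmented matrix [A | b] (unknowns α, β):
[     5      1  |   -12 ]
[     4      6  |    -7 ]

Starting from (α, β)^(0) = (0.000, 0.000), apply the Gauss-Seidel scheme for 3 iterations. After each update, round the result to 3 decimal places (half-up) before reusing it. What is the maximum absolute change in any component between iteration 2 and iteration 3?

Iteration 1:
  α = (-12 - (1)·0.000) / (5) = -2.400
  β = (-7 - (4)·-2.400) / (6) = 0.433
Iteration 2:
  α = (-12 - (1)·0.433) / (5) = -2.487
  β = (-7 - (4)·-2.487) / (6) = 0.491
Iteration 3:
  α = (-12 - (1)·0.491) / (5) = -2.498
  β = (-7 - (4)·-2.498) / (6) = 0.499
Change: (-0.011, 0.008) → max |·| = 0.011

0.011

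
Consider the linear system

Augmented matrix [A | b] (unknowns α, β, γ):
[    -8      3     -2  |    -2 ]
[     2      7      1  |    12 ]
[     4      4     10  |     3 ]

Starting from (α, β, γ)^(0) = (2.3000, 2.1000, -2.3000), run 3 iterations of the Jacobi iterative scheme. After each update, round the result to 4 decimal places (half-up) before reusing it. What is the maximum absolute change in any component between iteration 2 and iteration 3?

Iteration 1:
  α = (-2 - (3)·2.1000 - (-2)·-2.3000) / (-8) = 1.6125
  β = (12 - (2)·2.3000 - (1)·-2.3000) / (7) = 1.3857
  γ = (3 - (4)·2.3000 - (4)·2.1000) / (10) = -1.4600
Iteration 2:
  α = (-2 - (3)·1.3857 - (-2)·-1.4600) / (-8) = 1.1346
  β = (12 - (2)·1.6125 - (1)·-1.4600) / (7) = 1.4621
  γ = (3 - (4)·1.6125 - (4)·1.3857) / (10) = -0.8993
Iteration 3:
  α = (-2 - (3)·1.4621 - (-2)·-0.8993) / (-8) = 1.0231
  β = (12 - (2)·1.1346 - (1)·-0.8993) / (7) = 1.5186
  γ = (3 - (4)·1.1346 - (4)·1.4621) / (10) = -0.7387
Change: (-0.1115, 0.0565, 0.1606) → max |·| = 0.1606

0.1606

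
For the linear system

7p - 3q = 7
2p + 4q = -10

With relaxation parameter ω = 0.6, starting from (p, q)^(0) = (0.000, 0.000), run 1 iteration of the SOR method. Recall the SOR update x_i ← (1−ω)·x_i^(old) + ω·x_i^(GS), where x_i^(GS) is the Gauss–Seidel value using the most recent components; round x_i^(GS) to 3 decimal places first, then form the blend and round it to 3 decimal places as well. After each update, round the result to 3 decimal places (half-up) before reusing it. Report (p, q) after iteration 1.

Iteration 1:
  p: GS value = (7 - (-3)·0.000) / (7) = 1.000;  p ← (1−ω)·0.000 + ω·1.000 = 0.600
  q: GS value = (-10 - (2)·0.600) / (4) = -2.800;  q ← (1−ω)·0.000 + ω·-2.800 = -1.680

(0.600, -1.680)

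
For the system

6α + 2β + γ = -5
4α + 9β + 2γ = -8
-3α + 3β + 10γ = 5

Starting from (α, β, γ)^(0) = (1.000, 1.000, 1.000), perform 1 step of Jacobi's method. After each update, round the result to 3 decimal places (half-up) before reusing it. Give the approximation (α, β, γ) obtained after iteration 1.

(-1.333, -1.556, 0.500)

Iteration 1:
  α = (-5 - (2)·1.000 - (1)·1.000) / (6) = -1.333
  β = (-8 - (4)·1.000 - (2)·1.000) / (9) = -1.556
  γ = (5 - (-3)·1.000 - (3)·1.000) / (10) = 0.500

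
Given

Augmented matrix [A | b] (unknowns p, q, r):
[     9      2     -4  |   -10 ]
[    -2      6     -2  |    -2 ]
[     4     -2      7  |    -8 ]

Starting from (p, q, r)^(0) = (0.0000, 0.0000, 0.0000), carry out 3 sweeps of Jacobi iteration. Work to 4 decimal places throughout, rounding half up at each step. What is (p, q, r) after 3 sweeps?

(-1.1382, -1.0494, -0.5699)

Iteration 1:
  p = (-10 - (2)·0.0000 - (-4)·0.0000) / (9) = -1.1111
  q = (-2 - (-2)·0.0000 - (-2)·0.0000) / (6) = -0.3333
  r = (-8 - (4)·0.0000 - (-2)·0.0000) / (7) = -1.1429
Iteration 2:
  p = (-10 - (2)·-0.3333 - (-4)·-1.1429) / (9) = -1.5450
  q = (-2 - (-2)·-1.1111 - (-2)·-1.1429) / (6) = -1.0847
  r = (-8 - (4)·-1.1111 - (-2)·-0.3333) / (7) = -0.6032
Iteration 3:
  p = (-10 - (2)·-1.0847 - (-4)·-0.6032) / (9) = -1.1382
  q = (-2 - (-2)·-1.5450 - (-2)·-0.6032) / (6) = -1.0494
  r = (-8 - (4)·-1.5450 - (-2)·-1.0847) / (7) = -0.5699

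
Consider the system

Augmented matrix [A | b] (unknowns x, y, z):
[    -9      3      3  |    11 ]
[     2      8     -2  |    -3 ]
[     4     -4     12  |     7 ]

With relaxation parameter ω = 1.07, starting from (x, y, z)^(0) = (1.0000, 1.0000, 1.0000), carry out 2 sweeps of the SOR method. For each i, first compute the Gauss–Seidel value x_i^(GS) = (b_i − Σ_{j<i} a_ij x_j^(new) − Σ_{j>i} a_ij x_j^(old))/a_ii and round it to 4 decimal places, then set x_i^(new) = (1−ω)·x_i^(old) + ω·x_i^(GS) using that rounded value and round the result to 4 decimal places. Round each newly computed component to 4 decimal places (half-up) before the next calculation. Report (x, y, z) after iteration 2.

Iteration 1:
  x: GS value = (11 - (3)·1.0000 - (3)·1.0000) / (-9) = -0.5556;  x ← (1−ω)·1.0000 + ω·-0.5556 = -0.6645
  y: GS value = (-3 - (2)·-0.6645 - (-2)·1.0000) / (8) = 0.0411;  y ← (1−ω)·1.0000 + ω·0.0411 = -0.0260
  z: GS value = (7 - (4)·-0.6645 - (-4)·-0.0260) / (12) = 0.7962;  z ← (1−ω)·1.0000 + ω·0.7962 = 0.7819
Iteration 2:
  x: GS value = (11 - (3)·-0.0260 - (3)·0.7819) / (-9) = -0.9703;  x ← (1−ω)·-0.6645 + ω·-0.9703 = -0.9917
  y: GS value = (-3 - (2)·-0.9917 - (-2)·0.7819) / (8) = 0.0684;  y ← (1−ω)·-0.0260 + ω·0.0684 = 0.0750
  z: GS value = (7 - (4)·-0.9917 - (-4)·0.0750) / (12) = 0.9389;  z ← (1−ω)·0.7819 + ω·0.9389 = 0.9499

(-0.9917, 0.0750, 0.9499)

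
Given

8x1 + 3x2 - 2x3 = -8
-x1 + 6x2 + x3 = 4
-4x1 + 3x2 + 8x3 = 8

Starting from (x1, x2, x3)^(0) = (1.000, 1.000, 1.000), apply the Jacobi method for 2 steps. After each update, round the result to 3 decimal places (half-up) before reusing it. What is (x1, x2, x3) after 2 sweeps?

(-0.969, 0.292, 0.187)

Iteration 1:
  x1 = (-8 - (3)·1.000 - (-2)·1.000) / (8) = -1.125
  x2 = (4 - (-1)·1.000 - (1)·1.000) / (6) = 0.667
  x3 = (8 - (-4)·1.000 - (3)·1.000) / (8) = 1.125
Iteration 2:
  x1 = (-8 - (3)·0.667 - (-2)·1.125) / (8) = -0.969
  x2 = (4 - (-1)·-1.125 - (1)·1.125) / (6) = 0.292
  x3 = (8 - (-4)·-1.125 - (3)·0.667) / (8) = 0.187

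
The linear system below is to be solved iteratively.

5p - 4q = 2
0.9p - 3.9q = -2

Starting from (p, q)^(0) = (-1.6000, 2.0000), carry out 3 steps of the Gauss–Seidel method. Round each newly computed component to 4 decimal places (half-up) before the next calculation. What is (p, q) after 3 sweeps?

(1.0280, 0.7501)

Iteration 1:
  p = (2 - (-4)·2.0000) / (5) = 2.0000
  q = (-2 - (0.9)·2.0000) / (-3.9) = 0.9744
Iteration 2:
  p = (2 - (-4)·0.9744) / (5) = 1.1795
  q = (-2 - (0.9)·1.1795) / (-3.9) = 0.7850
Iteration 3:
  p = (2 - (-4)·0.7850) / (5) = 1.0280
  q = (-2 - (0.9)·1.0280) / (-3.9) = 0.7501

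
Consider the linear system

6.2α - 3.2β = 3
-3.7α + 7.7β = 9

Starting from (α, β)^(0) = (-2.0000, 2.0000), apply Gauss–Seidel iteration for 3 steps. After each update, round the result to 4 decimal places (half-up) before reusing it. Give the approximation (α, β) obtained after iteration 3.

(1.4500, 1.8656)

Iteration 1:
  α = (3 - (-3.2)·2.0000) / (6.2) = 1.5161
  β = (9 - (-3.7)·1.5161) / (7.7) = 1.8973
Iteration 2:
  α = (3 - (-3.2)·1.8973) / (6.2) = 1.4631
  β = (9 - (-3.7)·1.4631) / (7.7) = 1.8719
Iteration 3:
  α = (3 - (-3.2)·1.8719) / (6.2) = 1.4500
  β = (9 - (-3.7)·1.4500) / (7.7) = 1.8656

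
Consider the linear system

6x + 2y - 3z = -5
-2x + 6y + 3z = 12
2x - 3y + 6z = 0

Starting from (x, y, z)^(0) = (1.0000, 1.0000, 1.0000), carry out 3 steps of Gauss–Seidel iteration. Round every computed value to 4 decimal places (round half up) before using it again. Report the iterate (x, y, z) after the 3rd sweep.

(-0.8030, 1.2709, 0.9031)

Iteration 1:
  x = (-5 - (2)·1.0000 - (-3)·1.0000) / (6) = -0.6667
  y = (12 - (-2)·-0.6667 - (3)·1.0000) / (6) = 1.2778
  z = (0 - (2)·-0.6667 - (-3)·1.2778) / (6) = 0.8611
Iteration 2:
  x = (-5 - (2)·1.2778 - (-3)·0.8611) / (6) = -0.8287
  y = (12 - (-2)·-0.8287 - (3)·0.8611) / (6) = 1.2932
  z = (0 - (2)·-0.8287 - (-3)·1.2932) / (6) = 0.9228
Iteration 3:
  x = (-5 - (2)·1.2932 - (-3)·0.9228) / (6) = -0.8030
  y = (12 - (-2)·-0.8030 - (3)·0.9228) / (6) = 1.2709
  z = (0 - (2)·-0.8030 - (-3)·1.2709) / (6) = 0.9031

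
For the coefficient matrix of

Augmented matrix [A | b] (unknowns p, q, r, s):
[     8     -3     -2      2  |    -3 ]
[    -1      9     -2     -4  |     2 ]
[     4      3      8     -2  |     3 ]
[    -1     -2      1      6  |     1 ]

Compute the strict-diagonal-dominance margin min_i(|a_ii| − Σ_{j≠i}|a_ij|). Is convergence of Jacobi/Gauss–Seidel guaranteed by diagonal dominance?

-1

row 1: |8| − (3+2+2) = 1
row 2: |9| − (1+2+4) = 2
row 3: |8| − (4+3+2) = -1
row 4: |6| − (1+2+1) = 2
minimum over rows = -1 → not strictly diagonally dominant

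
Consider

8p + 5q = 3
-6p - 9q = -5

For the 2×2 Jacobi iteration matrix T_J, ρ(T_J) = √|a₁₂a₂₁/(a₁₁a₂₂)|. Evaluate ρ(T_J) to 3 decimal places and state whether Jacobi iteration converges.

a₁₂a₂₁/(a₁₁a₂₂) = (5)·(-6) / ((8)·(-9)) = 0.416667
ρ = √|0.416667| = √0.416667 = 0.645
ρ < 1, so Jacobi converges

0.645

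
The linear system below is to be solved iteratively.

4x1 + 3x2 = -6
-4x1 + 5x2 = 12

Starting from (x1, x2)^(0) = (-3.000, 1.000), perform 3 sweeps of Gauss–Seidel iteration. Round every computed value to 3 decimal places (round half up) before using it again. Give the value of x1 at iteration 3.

-2.130

Iteration 1:
  x1 = (-6 - (3)·1.000) / (4) = -2.250
  x2 = (12 - (-4)·-2.250) / (5) = 0.600
Iteration 2:
  x1 = (-6 - (3)·0.600) / (4) = -1.950
  x2 = (12 - (-4)·-1.950) / (5) = 0.840
Iteration 3:
  x1 = (-6 - (3)·0.840) / (4) = -2.130
  x2 = (12 - (-4)·-2.130) / (5) = 0.696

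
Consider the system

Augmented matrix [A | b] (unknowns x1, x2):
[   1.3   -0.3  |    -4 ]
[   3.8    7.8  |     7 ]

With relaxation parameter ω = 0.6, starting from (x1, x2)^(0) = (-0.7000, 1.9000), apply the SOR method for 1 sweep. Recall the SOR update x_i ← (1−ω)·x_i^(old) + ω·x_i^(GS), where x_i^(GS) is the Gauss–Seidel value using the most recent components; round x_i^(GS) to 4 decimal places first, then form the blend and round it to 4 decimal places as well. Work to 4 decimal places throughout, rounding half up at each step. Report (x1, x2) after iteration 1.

Iteration 1:
  x1: GS value = (-4 - (-0.3)·1.9000) / (1.3) = -2.6385;  x1 ← (1−ω)·-0.7000 + ω·-2.6385 = -1.8631
  x2: GS value = (7 - (3.8)·-1.8631) / (7.8) = 1.8051;  x2 ← (1−ω)·1.9000 + ω·1.8051 = 1.8431

(-1.8631, 1.8431)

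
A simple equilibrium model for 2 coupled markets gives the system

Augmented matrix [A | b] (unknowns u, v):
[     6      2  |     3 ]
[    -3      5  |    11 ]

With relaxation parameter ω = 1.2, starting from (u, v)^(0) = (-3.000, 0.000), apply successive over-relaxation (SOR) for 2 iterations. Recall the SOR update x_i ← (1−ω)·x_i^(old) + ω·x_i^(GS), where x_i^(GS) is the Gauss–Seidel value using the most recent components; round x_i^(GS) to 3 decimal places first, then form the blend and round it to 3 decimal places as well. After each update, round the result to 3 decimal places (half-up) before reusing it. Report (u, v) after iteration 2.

Iteration 1:
  u: GS value = (3 - (2)·0.000) / (6) = 0.500;  u ← (1−ω)·-3.000 + ω·0.500 = 1.200
  v: GS value = (11 - (-3)·1.200) / (5) = 2.920;  v ← (1−ω)·0.000 + ω·2.920 = 3.504
Iteration 2:
  u: GS value = (3 - (2)·3.504) / (6) = -0.668;  u ← (1−ω)·1.200 + ω·-0.668 = -1.042
  v: GS value = (11 - (-3)·-1.042) / (5) = 1.575;  v ← (1−ω)·3.504 + ω·1.575 = 1.189

(-1.042, 1.189)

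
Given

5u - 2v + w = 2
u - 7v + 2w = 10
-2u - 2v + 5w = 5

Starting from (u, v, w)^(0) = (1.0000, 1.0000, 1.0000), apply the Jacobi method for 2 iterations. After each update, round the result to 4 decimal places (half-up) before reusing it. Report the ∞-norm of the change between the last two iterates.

0.9600

Iteration 1:
  u = (2 - (-2)·1.0000 - (1)·1.0000) / (5) = 0.6000
  v = (10 - (1)·1.0000 - (2)·1.0000) / (-7) = -1.0000
  w = (5 - (-2)·1.0000 - (-2)·1.0000) / (5) = 1.8000
Iteration 2:
  u = (2 - (-2)·-1.0000 - (1)·1.8000) / (5) = -0.3600
  v = (10 - (1)·0.6000 - (2)·1.8000) / (-7) = -0.8286
  w = (5 - (-2)·0.6000 - (-2)·-1.0000) / (5) = 0.8400
Change: (-0.9600, 0.1714, -0.9600) → max |·| = 0.9600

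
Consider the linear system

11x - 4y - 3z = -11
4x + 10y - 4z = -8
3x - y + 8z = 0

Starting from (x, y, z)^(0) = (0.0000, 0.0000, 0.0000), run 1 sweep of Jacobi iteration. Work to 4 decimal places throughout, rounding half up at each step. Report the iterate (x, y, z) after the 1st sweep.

(-1.0000, -0.8000, 0.0000)

Iteration 1:
  x = (-11 - (-4)·0.0000 - (-3)·0.0000) / (11) = -1.0000
  y = (-8 - (4)·0.0000 - (-4)·0.0000) / (10) = -0.8000
  z = (0 - (3)·0.0000 - (-1)·0.0000) / (8) = 0.0000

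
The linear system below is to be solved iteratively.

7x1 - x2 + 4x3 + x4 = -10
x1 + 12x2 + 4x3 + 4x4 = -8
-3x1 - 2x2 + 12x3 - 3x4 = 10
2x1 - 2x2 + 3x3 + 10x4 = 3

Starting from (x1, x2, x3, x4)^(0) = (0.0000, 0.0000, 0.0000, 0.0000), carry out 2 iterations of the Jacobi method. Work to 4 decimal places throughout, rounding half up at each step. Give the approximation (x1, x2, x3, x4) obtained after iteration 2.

Iteration 1:
  x1 = (-10 - (-1)·0.0000 - (4)·0.0000 - (1)·0.0000) / (7) = -1.4286
  x2 = (-8 - (1)·0.0000 - (4)·0.0000 - (4)·0.0000) / (12) = -0.6667
  x3 = (10 - (-3)·0.0000 - (-2)·0.0000 - (-3)·0.0000) / (12) = 0.8333
  x4 = (3 - (2)·0.0000 - (-2)·0.0000 - (3)·0.0000) / (10) = 0.3000
Iteration 2:
  x1 = (-10 - (-1)·-0.6667 - (4)·0.8333 - (1)·0.3000) / (7) = -2.0428
  x2 = (-8 - (1)·-1.4286 - (4)·0.8333 - (4)·0.3000) / (12) = -0.9254
  x3 = (10 - (-3)·-1.4286 - (-2)·-0.6667 - (-3)·0.3000) / (12) = 0.4401
  x4 = (3 - (2)·-1.4286 - (-2)·-0.6667 - (3)·0.8333) / (10) = 0.2024

(-2.0428, -0.9254, 0.4401, 0.2024)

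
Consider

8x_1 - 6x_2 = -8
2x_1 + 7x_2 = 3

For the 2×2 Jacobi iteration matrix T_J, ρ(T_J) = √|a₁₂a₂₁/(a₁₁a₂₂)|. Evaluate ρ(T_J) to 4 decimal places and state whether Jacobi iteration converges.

a₁₂a₂₁/(a₁₁a₂₂) = (-6)·(2) / ((8)·(7)) = -0.214286
ρ = √|-0.214286| = √0.214286 = 0.4629
ρ < 1, so Jacobi converges

0.4629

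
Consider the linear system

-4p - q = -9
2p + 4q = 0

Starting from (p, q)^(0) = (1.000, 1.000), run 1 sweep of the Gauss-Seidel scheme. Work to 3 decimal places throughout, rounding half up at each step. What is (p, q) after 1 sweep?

(2.000, -1.000)

Iteration 1:
  p = (-9 - (-1)·1.000) / (-4) = 2.000
  q = (0 - (2)·2.000) / (4) = -1.000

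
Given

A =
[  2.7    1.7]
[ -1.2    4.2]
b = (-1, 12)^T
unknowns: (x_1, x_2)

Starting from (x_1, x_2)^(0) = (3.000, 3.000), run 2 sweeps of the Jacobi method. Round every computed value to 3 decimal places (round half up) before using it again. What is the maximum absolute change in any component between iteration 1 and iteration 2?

Iteration 1:
  x_1 = (-1 - (1.7)·3.000) / (2.7) = -2.259
  x_2 = (12 - (-1.2)·3.000) / (4.2) = 3.714
Iteration 2:
  x_1 = (-1 - (1.7)·3.714) / (2.7) = -2.709
  x_2 = (12 - (-1.2)·-2.259) / (4.2) = 2.212
Change: (-0.450, -1.502) → max |·| = 1.502

1.502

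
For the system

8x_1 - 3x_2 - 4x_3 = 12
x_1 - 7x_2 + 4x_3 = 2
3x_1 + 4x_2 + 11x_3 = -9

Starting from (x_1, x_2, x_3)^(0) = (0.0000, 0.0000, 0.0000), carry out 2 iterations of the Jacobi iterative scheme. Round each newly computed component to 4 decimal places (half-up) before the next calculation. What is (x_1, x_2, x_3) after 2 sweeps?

Iteration 1:
  x_1 = (12 - (-3)·0.0000 - (-4)·0.0000) / (8) = 1.5000
  x_2 = (2 - (1)·0.0000 - (4)·0.0000) / (-7) = -0.2857
  x_3 = (-9 - (3)·0.0000 - (4)·0.0000) / (11) = -0.8182
Iteration 2:
  x_1 = (12 - (-3)·-0.2857 - (-4)·-0.8182) / (8) = 0.9838
  x_2 = (2 - (1)·1.5000 - (4)·-0.8182) / (-7) = -0.5390
  x_3 = (-9 - (3)·1.5000 - (4)·-0.2857) / (11) = -1.1234

(0.9838, -0.5390, -1.1234)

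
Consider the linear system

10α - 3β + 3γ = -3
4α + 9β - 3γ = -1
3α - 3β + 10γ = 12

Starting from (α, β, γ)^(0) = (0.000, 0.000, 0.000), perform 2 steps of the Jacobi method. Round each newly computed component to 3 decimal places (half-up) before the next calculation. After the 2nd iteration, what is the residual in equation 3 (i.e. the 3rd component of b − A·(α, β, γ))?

2.775

Iteration 1:
  α = (-3 - (-3)·0.000 - (3)·0.000) / (10) = -0.300
  β = (-1 - (4)·0.000 - (-3)·0.000) / (9) = -0.111
  γ = (12 - (3)·0.000 - (-3)·0.000) / (10) = 1.200
Iteration 2:
  α = (-3 - (-3)·-0.111 - (3)·1.200) / (10) = -0.693
  β = (-1 - (4)·-0.300 - (-3)·1.200) / (9) = 0.422
  γ = (12 - (3)·-0.300 - (-3)·-0.111) / (10) = 1.257
Residual b − A·x = (1.425, 1.745, 2.775)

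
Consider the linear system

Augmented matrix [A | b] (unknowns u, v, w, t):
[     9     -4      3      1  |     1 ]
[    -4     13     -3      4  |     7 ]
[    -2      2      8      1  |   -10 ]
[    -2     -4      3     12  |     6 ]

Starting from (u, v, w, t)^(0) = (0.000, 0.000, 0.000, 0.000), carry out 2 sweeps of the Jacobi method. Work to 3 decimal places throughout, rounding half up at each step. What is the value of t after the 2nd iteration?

Iteration 1:
  u = (1 - (-4)·0.000 - (3)·0.000 - (1)·0.000) / (9) = 0.111
  v = (7 - (-4)·0.000 - (-3)·0.000 - (4)·0.000) / (13) = 0.538
  w = (-10 - (-2)·0.000 - (2)·0.000 - (1)·0.000) / (8) = -1.250
  t = (6 - (-2)·0.000 - (-4)·0.000 - (3)·0.000) / (12) = 0.500
Iteration 2:
  u = (1 - (-4)·0.538 - (3)·-1.250 - (1)·0.500) / (9) = 0.711
  v = (7 - (-4)·0.111 - (-3)·-1.250 - (4)·0.500) / (13) = 0.130
  w = (-10 - (-2)·0.111 - (2)·0.538 - (1)·0.500) / (8) = -1.419
  t = (6 - (-2)·0.111 - (-4)·0.538 - (3)·-1.250) / (12) = 1.010

1.010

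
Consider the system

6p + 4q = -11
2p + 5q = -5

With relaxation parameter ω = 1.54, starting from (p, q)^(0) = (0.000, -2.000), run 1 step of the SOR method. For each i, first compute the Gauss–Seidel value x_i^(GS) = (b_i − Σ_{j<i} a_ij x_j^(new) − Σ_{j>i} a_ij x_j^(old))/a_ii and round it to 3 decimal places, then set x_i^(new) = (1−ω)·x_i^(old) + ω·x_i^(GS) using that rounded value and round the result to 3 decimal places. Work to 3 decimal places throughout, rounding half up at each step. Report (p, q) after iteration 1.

(-0.770, 0.014)

Iteration 1:
  p: GS value = (-11 - (4)·-2.000) / (6) = -0.500;  p ← (1−ω)·0.000 + ω·-0.500 = -0.770
  q: GS value = (-5 - (2)·-0.770) / (5) = -0.692;  q ← (1−ω)·-2.000 + ω·-0.692 = 0.014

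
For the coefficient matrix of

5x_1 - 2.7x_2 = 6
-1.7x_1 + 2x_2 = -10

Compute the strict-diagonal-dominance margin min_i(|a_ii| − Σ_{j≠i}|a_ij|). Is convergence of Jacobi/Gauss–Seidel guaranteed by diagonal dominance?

0.3

row 1: |5| − (2.7) = 2.3
row 2: |2| − (1.7) = 0.3
minimum over rows = 0.3 → strictly diagonally dominant (convergence guaranteed)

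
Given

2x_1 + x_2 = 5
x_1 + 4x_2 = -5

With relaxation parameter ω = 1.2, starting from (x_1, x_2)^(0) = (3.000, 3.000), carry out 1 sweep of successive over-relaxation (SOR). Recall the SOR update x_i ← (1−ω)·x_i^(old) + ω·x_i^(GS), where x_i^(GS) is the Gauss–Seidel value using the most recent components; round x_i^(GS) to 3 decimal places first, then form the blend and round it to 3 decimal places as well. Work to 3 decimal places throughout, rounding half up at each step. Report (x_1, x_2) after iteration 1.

(0.600, -2.280)

Iteration 1:
  x_1: GS value = (5 - (1)·3.000) / (2) = 1.000;  x_1 ← (1−ω)·3.000 + ω·1.000 = 0.600
  x_2: GS value = (-5 - (1)·0.600) / (4) = -1.400;  x_2 ← (1−ω)·3.000 + ω·-1.400 = -2.280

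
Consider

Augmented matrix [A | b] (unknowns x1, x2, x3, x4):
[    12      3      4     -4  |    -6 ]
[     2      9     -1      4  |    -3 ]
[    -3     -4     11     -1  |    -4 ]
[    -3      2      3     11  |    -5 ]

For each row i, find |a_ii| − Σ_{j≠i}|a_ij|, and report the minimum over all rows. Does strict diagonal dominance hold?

row 1: |12| − (3+4+4) = 1
row 2: |9| − (2+1+4) = 2
row 3: |11| − (3+4+1) = 3
row 4: |11| − (3+2+3) = 3
minimum over rows = 1 → strictly diagonally dominant (convergence guaranteed)

1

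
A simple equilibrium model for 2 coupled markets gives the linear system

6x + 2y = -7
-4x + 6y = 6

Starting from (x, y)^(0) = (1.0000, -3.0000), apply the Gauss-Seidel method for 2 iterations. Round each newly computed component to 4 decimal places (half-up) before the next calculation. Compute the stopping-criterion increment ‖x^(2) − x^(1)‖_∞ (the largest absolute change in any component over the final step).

Iteration 1:
  x = (-7 - (2)·-3.0000) / (6) = -0.1667
  y = (6 - (-4)·-0.1667) / (6) = 0.8889
Iteration 2:
  x = (-7 - (2)·0.8889) / (6) = -1.4630
  y = (6 - (-4)·-1.4630) / (6) = 0.0247
Change: (-1.2963, -0.8642) → max |·| = 1.2963

1.2963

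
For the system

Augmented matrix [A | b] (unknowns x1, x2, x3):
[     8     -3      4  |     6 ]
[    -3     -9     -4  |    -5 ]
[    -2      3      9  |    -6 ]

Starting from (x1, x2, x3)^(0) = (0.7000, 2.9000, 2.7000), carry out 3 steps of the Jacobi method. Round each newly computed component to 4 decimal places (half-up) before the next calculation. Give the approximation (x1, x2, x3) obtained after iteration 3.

(1.2766, 0.2871, -0.7589)

Iteration 1:
  x1 = (6 - (-3)·2.9000 - (4)·2.7000) / (8) = 0.4875
  x2 = (-5 - (-3)·0.7000 - (-4)·2.7000) / (-9) = -0.8778
  x3 = (-6 - (-2)·0.7000 - (3)·2.9000) / (9) = -1.4778
Iteration 2:
  x1 = (6 - (-3)·-0.8778 - (4)·-1.4778) / (8) = 1.1597
  x2 = (-5 - (-3)·0.4875 - (-4)·-1.4778) / (-9) = 1.0499
  x3 = (-6 - (-2)·0.4875 - (3)·-0.8778) / (9) = -0.2657
Iteration 3:
  x1 = (6 - (-3)·1.0499 - (4)·-0.2657) / (8) = 1.2766
  x2 = (-5 - (-3)·1.1597 - (-4)·-0.2657) / (-9) = 0.2871
  x3 = (-6 - (-2)·1.1597 - (3)·1.0499) / (9) = -0.7589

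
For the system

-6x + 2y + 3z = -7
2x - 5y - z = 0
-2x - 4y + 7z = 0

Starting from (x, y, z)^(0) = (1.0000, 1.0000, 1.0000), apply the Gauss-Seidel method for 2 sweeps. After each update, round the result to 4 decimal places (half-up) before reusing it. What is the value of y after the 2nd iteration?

Iteration 1:
  x = (-7 - (2)·1.0000 - (3)·1.0000) / (-6) = 2.0000
  y = (0 - (2)·2.0000 - (-1)·1.0000) / (-5) = 0.6000
  z = (0 - (-2)·2.0000 - (-4)·0.6000) / (7) = 0.9143
Iteration 2:
  x = (-7 - (2)·0.6000 - (3)·0.9143) / (-6) = 1.8238
  y = (0 - (2)·1.8238 - (-1)·0.9143) / (-5) = 0.5467
  z = (0 - (-2)·1.8238 - (-4)·0.5467) / (7) = 0.8335

0.5467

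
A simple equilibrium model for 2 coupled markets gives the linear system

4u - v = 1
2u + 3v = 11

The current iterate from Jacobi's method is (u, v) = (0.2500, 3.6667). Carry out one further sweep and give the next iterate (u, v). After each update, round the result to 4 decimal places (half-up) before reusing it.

(1.1667, 3.5000)

One sweep:
  u = (1 - (-1)·3.6667) / (4) = 1.1667
  v = (11 - (2)·0.2500) / (3) = 3.5000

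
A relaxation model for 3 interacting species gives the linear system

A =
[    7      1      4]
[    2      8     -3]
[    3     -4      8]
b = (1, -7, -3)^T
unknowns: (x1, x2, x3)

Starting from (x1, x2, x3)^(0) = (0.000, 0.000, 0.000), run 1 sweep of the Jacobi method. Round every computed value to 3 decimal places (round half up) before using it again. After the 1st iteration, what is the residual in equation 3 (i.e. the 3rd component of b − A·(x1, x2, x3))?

Iteration 1:
  x1 = (1 - (1)·0.000 - (4)·0.000) / (7) = 0.143
  x2 = (-7 - (2)·0.000 - (-3)·0.000) / (8) = -0.875
  x3 = (-3 - (3)·0.000 - (-4)·0.000) / (8) = -0.375
Residual b − A·x = (2.374, -1.411, -3.929)

-3.929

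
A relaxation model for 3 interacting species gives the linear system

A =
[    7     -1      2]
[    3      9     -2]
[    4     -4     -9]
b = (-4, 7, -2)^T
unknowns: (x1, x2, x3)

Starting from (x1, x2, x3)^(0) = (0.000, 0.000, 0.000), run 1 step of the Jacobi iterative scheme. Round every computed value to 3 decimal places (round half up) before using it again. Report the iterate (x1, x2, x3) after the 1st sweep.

(-0.571, 0.778, 0.222)

Iteration 1:
  x1 = (-4 - (-1)·0.000 - (2)·0.000) / (7) = -0.571
  x2 = (7 - (3)·0.000 - (-2)·0.000) / (9) = 0.778
  x3 = (-2 - (4)·0.000 - (-4)·0.000) / (-9) = 0.222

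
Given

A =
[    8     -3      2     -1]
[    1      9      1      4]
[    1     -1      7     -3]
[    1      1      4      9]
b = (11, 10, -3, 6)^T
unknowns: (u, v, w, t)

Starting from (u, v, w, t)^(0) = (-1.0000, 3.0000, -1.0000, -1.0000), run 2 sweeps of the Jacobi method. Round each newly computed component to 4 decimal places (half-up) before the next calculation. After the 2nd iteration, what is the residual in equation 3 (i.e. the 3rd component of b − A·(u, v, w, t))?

Iteration 1:
  u = (11 - (-3)·3.0000 - (2)·-1.0000 - (-1)·-1.0000) / (8) = 2.6250
  v = (10 - (1)·-1.0000 - (1)·-1.0000 - (4)·-1.0000) / (9) = 1.7778
  w = (-3 - (1)·-1.0000 - (-1)·3.0000 - (-3)·-1.0000) / (7) = -0.2857
  t = (6 - (1)·-1.0000 - (1)·3.0000 - (4)·-1.0000) / (9) = 0.8889
Iteration 2:
  u = (11 - (-3)·1.7778 - (2)·-0.2857 - (-1)·0.8889) / (8) = 2.2242
  v = (10 - (1)·2.6250 - (1)·-0.2857 - (4)·0.8889) / (9) = 0.4561
  w = (-3 - (1)·2.6250 - (-1)·1.7778 - (-3)·0.8889) / (7) = -0.1686
  t = (6 - (1)·2.6250 - (1)·1.7778 - (4)·-0.2857) / (9) = 0.3044
Residual b − A·x = (-4.7837, 2.6219, -2.6747, 1.2545)

-2.6747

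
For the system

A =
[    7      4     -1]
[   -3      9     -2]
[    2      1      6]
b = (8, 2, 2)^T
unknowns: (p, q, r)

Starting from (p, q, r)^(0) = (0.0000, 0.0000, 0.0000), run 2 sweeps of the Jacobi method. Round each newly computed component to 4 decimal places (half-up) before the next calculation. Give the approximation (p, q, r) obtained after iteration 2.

Iteration 1:
  p = (8 - (4)·0.0000 - (-1)·0.0000) / (7) = 1.1429
  q = (2 - (-3)·0.0000 - (-2)·0.0000) / (9) = 0.2222
  r = (2 - (2)·0.0000 - (1)·0.0000) / (6) = 0.3333
Iteration 2:
  p = (8 - (4)·0.2222 - (-1)·0.3333) / (7) = 1.0635
  q = (2 - (-3)·1.1429 - (-2)·0.3333) / (9) = 0.6773
  r = (2 - (2)·1.1429 - (1)·0.2222) / (6) = -0.0847

(1.0635, 0.6773, -0.0847)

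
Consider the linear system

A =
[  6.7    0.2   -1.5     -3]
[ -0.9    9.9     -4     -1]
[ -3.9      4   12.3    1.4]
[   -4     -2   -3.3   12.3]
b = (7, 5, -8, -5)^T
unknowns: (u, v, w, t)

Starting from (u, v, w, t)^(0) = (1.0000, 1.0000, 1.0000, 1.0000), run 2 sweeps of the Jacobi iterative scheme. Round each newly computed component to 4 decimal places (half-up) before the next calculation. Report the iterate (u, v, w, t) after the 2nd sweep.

Iteration 1:
  u = (7 - (0.2)·1.0000 - (-1.5)·1.0000 - (-3)·1.0000) / (6.7) = 1.6866
  v = (5 - (-0.9)·1.0000 - (-4)·1.0000 - (-1)·1.0000) / (9.9) = 1.1010
  w = (-8 - (-3.9)·1.0000 - (4)·1.0000 - (1.4)·1.0000) / (12.3) = -0.7724
  t = (-5 - (-4)·1.0000 - (-2)·1.0000 - (-3.3)·1.0000) / (12.3) = 0.3496
Iteration 2:
  u = (7 - (0.2)·1.1010 - (-1.5)·-0.7724 - (-3)·0.3496) / (6.7) = 0.9955
  v = (5 - (-0.9)·1.6866 - (-4)·-0.7724 - (-1)·0.3496) / (9.9) = 0.3816
  w = (-8 - (-3.9)·1.6866 - (4)·1.1010 - (1.4)·0.3496) / (12.3) = -0.5135
  t = (-5 - (-4)·1.6866 - (-2)·1.1010 - (-3.3)·-0.7724) / (12.3) = 0.1138

(0.9955, 0.3816, -0.5135, 0.1138)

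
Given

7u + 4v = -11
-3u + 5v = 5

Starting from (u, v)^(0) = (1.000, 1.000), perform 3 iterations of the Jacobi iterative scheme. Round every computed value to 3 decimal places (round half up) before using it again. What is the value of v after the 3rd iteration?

-0.492

Iteration 1:
  u = (-11 - (4)·1.000) / (7) = -2.143
  v = (5 - (-3)·1.000) / (5) = 1.600
Iteration 2:
  u = (-11 - (4)·1.600) / (7) = -2.486
  v = (5 - (-3)·-2.143) / (5) = -0.286
Iteration 3:
  u = (-11 - (4)·-0.286) / (7) = -1.408
  v = (5 - (-3)·-2.486) / (5) = -0.492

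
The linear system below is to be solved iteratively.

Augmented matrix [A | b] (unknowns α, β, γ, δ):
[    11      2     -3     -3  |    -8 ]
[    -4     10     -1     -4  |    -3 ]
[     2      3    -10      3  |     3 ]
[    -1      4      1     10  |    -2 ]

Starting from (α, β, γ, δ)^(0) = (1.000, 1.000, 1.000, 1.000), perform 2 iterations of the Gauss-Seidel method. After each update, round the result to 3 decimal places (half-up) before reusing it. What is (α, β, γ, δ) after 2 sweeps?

Iteration 1:
  α = (-8 - (2)·1.000 - (-3)·1.000 - (-3)·1.000) / (11) = -0.364
  β = (-3 - (-4)·-0.364 - (-1)·1.000 - (-4)·1.000) / (10) = 0.054
  γ = (3 - (2)·-0.364 - (3)·0.054 - (3)·1.000) / (-10) = -0.057
  δ = (-2 - (-1)·-0.364 - (4)·0.054 - (1)·-0.057) / (10) = -0.252
Iteration 2:
  α = (-8 - (2)·0.054 - (-3)·-0.057 - (-3)·-0.252) / (11) = -0.821
  β = (-3 - (-4)·-0.821 - (-1)·-0.057 - (-4)·-0.252) / (10) = -0.735
  γ = (3 - (2)·-0.821 - (3)·-0.735 - (3)·-0.252) / (-10) = -0.760
  δ = (-2 - (-1)·-0.821 - (4)·-0.735 - (1)·-0.760) / (10) = 0.088

(-0.821, -0.735, -0.760, 0.088)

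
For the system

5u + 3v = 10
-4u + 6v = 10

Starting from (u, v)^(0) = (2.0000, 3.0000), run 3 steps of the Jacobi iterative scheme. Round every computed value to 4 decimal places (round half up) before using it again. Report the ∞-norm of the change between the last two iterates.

0.7200

Iteration 1:
  u = (10 - (3)·3.0000) / (5) = 0.2000
  v = (10 - (-4)·2.0000) / (6) = 3.0000
Iteration 2:
  u = (10 - (3)·3.0000) / (5) = 0.2000
  v = (10 - (-4)·0.2000) / (6) = 1.8000
Iteration 3:
  u = (10 - (3)·1.8000) / (5) = 0.9200
  v = (10 - (-4)·0.2000) / (6) = 1.8000
Change: (0.7200, 0.0000) → max |·| = 0.7200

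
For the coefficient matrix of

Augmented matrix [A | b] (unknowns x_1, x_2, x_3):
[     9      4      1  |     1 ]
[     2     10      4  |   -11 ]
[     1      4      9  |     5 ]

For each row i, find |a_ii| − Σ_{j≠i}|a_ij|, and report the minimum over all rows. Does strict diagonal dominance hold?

row 1: |9| − (4+1) = 4
row 2: |10| − (2+4) = 4
row 3: |9| − (1+4) = 4
minimum over rows = 4 → strictly diagonally dominant (convergence guaranteed)

4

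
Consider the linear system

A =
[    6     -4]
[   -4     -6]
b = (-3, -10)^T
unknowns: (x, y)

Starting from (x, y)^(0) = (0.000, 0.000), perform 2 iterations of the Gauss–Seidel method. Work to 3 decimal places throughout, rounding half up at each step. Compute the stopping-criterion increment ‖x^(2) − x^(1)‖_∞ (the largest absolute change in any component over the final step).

Iteration 1:
  x = (-3 - (-4)·0.000) / (6) = -0.500
  y = (-10 - (-4)·-0.500) / (-6) = 2.000
Iteration 2:
  x = (-3 - (-4)·2.000) / (6) = 0.833
  y = (-10 - (-4)·0.833) / (-6) = 1.111
Change: (1.333, -0.889) → max |·| = 1.333

1.333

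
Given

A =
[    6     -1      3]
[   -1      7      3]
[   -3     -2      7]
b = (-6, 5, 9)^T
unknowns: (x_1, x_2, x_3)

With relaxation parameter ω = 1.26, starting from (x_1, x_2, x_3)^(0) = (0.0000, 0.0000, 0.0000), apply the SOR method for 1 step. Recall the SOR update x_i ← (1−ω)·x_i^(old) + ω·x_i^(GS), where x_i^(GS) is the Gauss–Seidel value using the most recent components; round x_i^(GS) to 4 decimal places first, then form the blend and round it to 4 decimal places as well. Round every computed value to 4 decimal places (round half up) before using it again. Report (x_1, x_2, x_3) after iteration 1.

Iteration 1:
  x_1: GS value = (-6 - (-1)·0.0000 - (3)·0.0000) / (6) = -1.0000;  x_1 ← (1−ω)·0.0000 + ω·-1.0000 = -1.2600
  x_2: GS value = (5 - (-1)·-1.2600 - (3)·0.0000) / (7) = 0.5343;  x_2 ← (1−ω)·0.0000 + ω·0.5343 = 0.6732
  x_3: GS value = (9 - (-3)·-1.2600 - (-2)·0.6732) / (7) = 0.9381;  x_3 ← (1−ω)·0.0000 + ω·0.9381 = 1.1820

(-1.2600, 0.6732, 1.1820)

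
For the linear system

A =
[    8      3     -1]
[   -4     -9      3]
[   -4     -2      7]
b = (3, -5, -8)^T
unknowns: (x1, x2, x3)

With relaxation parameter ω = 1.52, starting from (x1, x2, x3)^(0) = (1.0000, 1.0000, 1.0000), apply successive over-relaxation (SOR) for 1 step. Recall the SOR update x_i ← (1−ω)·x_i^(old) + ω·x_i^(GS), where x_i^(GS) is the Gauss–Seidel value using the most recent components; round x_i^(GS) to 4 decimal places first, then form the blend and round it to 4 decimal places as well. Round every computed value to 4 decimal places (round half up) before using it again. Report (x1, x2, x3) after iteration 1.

(-0.3300, 1.0541, -2.0861)

Iteration 1:
  x1: GS value = (3 - (3)·1.0000 - (-1)·1.0000) / (8) = 0.1250;  x1 ← (1−ω)·1.0000 + ω·0.1250 = -0.3300
  x2: GS value = (-5 - (-4)·-0.3300 - (3)·1.0000) / (-9) = 1.0356;  x2 ← (1−ω)·1.0000 + ω·1.0356 = 1.0541
  x3: GS value = (-8 - (-4)·-0.3300 - (-2)·1.0541) / (7) = -1.0303;  x3 ← (1−ω)·1.0000 + ω·-1.0303 = -2.0861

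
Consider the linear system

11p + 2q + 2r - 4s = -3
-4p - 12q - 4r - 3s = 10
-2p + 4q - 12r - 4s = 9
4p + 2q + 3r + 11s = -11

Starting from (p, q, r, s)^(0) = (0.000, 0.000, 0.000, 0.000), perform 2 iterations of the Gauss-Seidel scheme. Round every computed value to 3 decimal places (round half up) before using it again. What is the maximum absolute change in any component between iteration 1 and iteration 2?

Iteration 1:
  p = (-3 - (2)·0.000 - (2)·0.000 - (-4)·0.000) / (11) = -0.273
  q = (10 - (-4)·-0.273 - (-4)·0.000 - (-3)·0.000) / (-12) = -0.742
  r = (9 - (-2)·-0.273 - (4)·-0.742 - (-4)·0.000) / (-12) = -0.952
  s = (-11 - (4)·-0.273 - (2)·-0.742 - (3)·-0.952) / (11) = -0.506
Iteration 2:
  p = (-3 - (2)·-0.742 - (2)·-0.952 - (-4)·-0.506) / (11) = -0.149
  q = (10 - (-4)·-0.149 - (-4)·-0.952 - (-3)·-0.506) / (-12) = -0.340
  r = (9 - (-2)·-0.149 - (4)·-0.340 - (-4)·-0.506) / (-12) = -0.670
  s = (-11 - (4)·-0.149 - (2)·-0.340 - (3)·-0.670) / (11) = -0.701
Change: (0.124, 0.402, 0.282, -0.195) → max |·| = 0.402

0.402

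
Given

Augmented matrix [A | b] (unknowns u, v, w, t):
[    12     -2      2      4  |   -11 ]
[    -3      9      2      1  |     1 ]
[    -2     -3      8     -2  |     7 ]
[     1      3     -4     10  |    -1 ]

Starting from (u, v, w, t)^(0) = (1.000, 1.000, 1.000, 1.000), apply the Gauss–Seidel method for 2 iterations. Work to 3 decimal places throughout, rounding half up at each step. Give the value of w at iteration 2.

0.487

Iteration 1:
  u = (-11 - (-2)·1.000 - (2)·1.000 - (4)·1.000) / (12) = -1.250
  v = (1 - (-3)·-1.250 - (2)·1.000 - (1)·1.000) / (9) = -0.639
  w = (7 - (-2)·-1.250 - (-3)·-0.639 - (-2)·1.000) / (8) = 0.573
  t = (-1 - (1)·-1.250 - (3)·-0.639 - (-4)·0.573) / (10) = 0.446
Iteration 2:
  u = (-11 - (-2)·-0.639 - (2)·0.573 - (4)·0.446) / (12) = -1.267
  v = (1 - (-3)·-1.267 - (2)·0.573 - (1)·0.446) / (9) = -0.488
  w = (7 - (-2)·-1.267 - (-3)·-0.488 - (-2)·0.446) / (8) = 0.487
  t = (-1 - (1)·-1.267 - (3)·-0.488 - (-4)·0.487) / (10) = 0.368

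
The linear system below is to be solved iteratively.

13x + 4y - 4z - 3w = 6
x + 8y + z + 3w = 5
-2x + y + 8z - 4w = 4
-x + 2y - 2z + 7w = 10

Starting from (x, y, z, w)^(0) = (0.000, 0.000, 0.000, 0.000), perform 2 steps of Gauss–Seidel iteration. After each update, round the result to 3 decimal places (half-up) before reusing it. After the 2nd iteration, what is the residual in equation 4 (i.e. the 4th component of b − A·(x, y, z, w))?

Iteration 1:
  x = (6 - (4)·0.000 - (-4)·0.000 - (-3)·0.000) / (13) = 0.462
  y = (5 - (1)·0.462 - (1)·0.000 - (3)·0.000) / (8) = 0.567
  z = (4 - (-2)·0.462 - (1)·0.567 - (-4)·0.000) / (8) = 0.545
  w = (10 - (-1)·0.462 - (2)·0.567 - (-2)·0.545) / (7) = 1.488
Iteration 2:
  x = (6 - (4)·0.567 - (-4)·0.545 - (-3)·1.488) / (13) = 0.798
  y = (5 - (1)·0.798 - (1)·0.545 - (3)·1.488) / (8) = -0.101
  z = (4 - (-2)·0.798 - (1)·-0.101 - (-4)·1.488) / (8) = 1.456
  w = (10 - (-1)·0.798 - (2)·-0.101 - (-2)·1.456) / (7) = 1.987
Residual b − A·x = (7.815, -2.407, 1.997, 0.003)

0.003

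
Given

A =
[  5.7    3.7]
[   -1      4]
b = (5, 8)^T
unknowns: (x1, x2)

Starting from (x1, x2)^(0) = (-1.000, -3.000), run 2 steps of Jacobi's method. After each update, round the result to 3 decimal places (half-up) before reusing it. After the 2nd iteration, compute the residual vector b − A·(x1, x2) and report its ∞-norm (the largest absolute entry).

3.536

Iteration 1:
  x1 = (5 - (3.7)·-3.000) / (5.7) = 2.825
  x2 = (8 - (-1)·-1.000) / (4) = 1.750
Iteration 2:
  x1 = (5 - (3.7)·1.750) / (5.7) = -0.259
  x2 = (8 - (-1)·2.825) / (4) = 2.706
Residual b − A·x = (-3.536, -3.083); ∞-norm = 3.536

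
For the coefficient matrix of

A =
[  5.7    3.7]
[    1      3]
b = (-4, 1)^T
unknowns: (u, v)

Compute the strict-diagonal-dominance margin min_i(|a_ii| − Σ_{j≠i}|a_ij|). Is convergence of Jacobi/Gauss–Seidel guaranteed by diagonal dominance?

row 1: |5.7| − (3.7) = 2
row 2: |3| − (1) = 2
minimum over rows = 2 → strictly diagonally dominant (convergence guaranteed)

2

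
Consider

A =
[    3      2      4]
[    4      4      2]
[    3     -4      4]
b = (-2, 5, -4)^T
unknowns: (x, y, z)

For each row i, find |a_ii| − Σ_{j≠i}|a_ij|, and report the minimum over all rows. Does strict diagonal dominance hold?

row 1: |3| − (2+4) = -3
row 2: |4| − (4+2) = -2
row 3: |4| − (3+4) = -3
minimum over rows = -3 → not strictly diagonally dominant

-3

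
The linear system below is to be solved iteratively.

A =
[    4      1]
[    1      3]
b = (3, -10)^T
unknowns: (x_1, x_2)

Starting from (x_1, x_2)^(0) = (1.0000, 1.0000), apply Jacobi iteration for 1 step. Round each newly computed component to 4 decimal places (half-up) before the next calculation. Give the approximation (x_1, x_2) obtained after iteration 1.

(0.5000, -3.6667)

Iteration 1:
  x_1 = (3 - (1)·1.0000) / (4) = 0.5000
  x_2 = (-10 - (1)·1.0000) / (3) = -3.6667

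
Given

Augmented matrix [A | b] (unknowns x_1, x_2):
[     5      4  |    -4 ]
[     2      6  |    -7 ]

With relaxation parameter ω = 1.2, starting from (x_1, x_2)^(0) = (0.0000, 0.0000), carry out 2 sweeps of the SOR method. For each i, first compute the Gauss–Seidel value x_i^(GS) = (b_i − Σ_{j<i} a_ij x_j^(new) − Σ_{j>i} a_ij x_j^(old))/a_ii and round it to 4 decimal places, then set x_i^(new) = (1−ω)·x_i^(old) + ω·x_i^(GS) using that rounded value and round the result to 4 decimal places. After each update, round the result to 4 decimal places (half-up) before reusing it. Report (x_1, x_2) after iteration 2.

(0.2074, -1.2798)

Iteration 1:
  x_1: GS value = (-4 - (4)·0.0000) / (5) = -0.8000;  x_1 ← (1−ω)·0.0000 + ω·-0.8000 = -0.9600
  x_2: GS value = (-7 - (2)·-0.9600) / (6) = -0.8467;  x_2 ← (1−ω)·0.0000 + ω·-0.8467 = -1.0160
Iteration 2:
  x_1: GS value = (-4 - (4)·-1.0160) / (5) = 0.0128;  x_1 ← (1−ω)·-0.9600 + ω·0.0128 = 0.2074
  x_2: GS value = (-7 - (2)·0.2074) / (6) = -1.2358;  x_2 ← (1−ω)·-1.0160 + ω·-1.2358 = -1.2798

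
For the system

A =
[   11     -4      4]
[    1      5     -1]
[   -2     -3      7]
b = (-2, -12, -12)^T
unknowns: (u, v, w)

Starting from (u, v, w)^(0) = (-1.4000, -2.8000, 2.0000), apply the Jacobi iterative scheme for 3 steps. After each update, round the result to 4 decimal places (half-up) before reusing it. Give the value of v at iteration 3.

-3.0800

Iteration 1:
  u = (-2 - (-4)·-2.8000 - (4)·2.0000) / (11) = -1.9273
  v = (-12 - (1)·-1.4000 - (-1)·2.0000) / (5) = -1.7200
  w = (-12 - (-2)·-1.4000 - (-3)·-2.8000) / (7) = -3.3143
Iteration 2:
  u = (-2 - (-4)·-1.7200 - (4)·-3.3143) / (11) = 0.3979
  v = (-12 - (1)·-1.9273 - (-1)·-3.3143) / (5) = -2.6774
  w = (-12 - (-2)·-1.9273 - (-3)·-1.7200) / (7) = -3.0021
Iteration 3:
  u = (-2 - (-4)·-2.6774 - (4)·-3.0021) / (11) = -0.0637
  v = (-12 - (1)·0.3979 - (-1)·-3.0021) / (5) = -3.0800
  w = (-12 - (-2)·0.3979 - (-3)·-2.6774) / (7) = -2.7481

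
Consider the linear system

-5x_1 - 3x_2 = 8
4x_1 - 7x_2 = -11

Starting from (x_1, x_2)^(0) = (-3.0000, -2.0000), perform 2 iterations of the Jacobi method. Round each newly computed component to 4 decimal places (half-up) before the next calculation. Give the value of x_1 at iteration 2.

-1.5143

Iteration 1:
  x_1 = (8 - (-3)·-2.0000) / (-5) = -0.4000
  x_2 = (-11 - (4)·-3.0000) / (-7) = -0.1429
Iteration 2:
  x_1 = (8 - (-3)·-0.1429) / (-5) = -1.5143
  x_2 = (-11 - (4)·-0.4000) / (-7) = 1.3429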